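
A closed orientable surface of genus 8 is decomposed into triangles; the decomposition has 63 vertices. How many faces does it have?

χ = 2 − 2·8 = -14, and every face is a triangle so 3F = 2E.
V − E + F = -14 with E = 3F/2 gives 63 − (3/2 − 1)·F = -14, so F = 154 and E = 231.

154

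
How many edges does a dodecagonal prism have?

A prism on an n-gon has two n-gon bases and n rectangular sides: V = 2·12 = 24, E = 3·12 = 36, F = 12 + 2 = 14.
Check: V − E + F = 24 − 36 + 14 = 2.

36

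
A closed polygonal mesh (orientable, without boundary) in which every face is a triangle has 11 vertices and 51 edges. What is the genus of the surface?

4

Every face is a triangle and each edge borders two faces, so 3F = 2·51, giving F = 34.
χ = V − E + F = 11 − 51 + 34 = -6.
For a closed orientable surface χ = 2 − 2g, so g = (2 − (-6))/2 = 4.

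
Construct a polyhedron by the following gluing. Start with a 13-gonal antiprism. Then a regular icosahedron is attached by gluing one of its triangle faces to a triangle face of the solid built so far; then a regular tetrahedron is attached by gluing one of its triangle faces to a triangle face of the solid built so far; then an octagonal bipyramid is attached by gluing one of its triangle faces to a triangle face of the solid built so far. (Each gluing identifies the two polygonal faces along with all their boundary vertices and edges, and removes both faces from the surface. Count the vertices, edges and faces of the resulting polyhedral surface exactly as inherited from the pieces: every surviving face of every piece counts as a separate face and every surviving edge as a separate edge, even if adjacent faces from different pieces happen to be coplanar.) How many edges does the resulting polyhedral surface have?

A 13-gonal antiprism: V=26, E=52, F=28.
Attach a regular icosahedron (V=12, E=30, F=20) along a 3-gon: merge 3 vertices and 3 edges, delete both glued faces → V=35, E=79, F=46.
Attach a regular tetrahedron (V=4, E=6, F=4) along a 3-gon: merge 3 vertices and 3 edges, delete both glued faces → V=36, E=82, F=48.
Attach an octagonal bipyramid (V=10, E=24, F=16) along a 3-gon: merge 3 vertices and 3 edges, delete both glued faces → V=43, E=103, F=62.
Check: V − E + F = 43 − 103 + 62 = 2.

103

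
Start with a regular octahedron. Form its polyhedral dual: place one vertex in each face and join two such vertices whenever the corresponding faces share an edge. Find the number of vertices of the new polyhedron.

8

The base solid has V = 6, E = 12, F = 8.
The dual swaps V and F and preserves E: V′ = F = 8, E′ = E = 12, F′ = V = 6.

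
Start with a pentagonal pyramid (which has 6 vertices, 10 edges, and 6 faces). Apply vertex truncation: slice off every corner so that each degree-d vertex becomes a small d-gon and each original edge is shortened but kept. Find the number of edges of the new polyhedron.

Truncation replaces each original edge-end by a new vertex, so V′ = 2E = 20.
Each original edge survives, and each old vertex of degree d contributes d new edges; summing degrees gives Σd = 2E, so E′ = E + 2E = 3E = 30.
Each original face survives and each original vertex becomes one new face: F′ = F + V = 12.

30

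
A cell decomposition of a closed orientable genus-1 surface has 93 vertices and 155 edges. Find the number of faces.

For a closed orientable surface of genus 1, χ = 2 − 2·1 = 0.
F = 0 − V + E = 0 − 93 + 155 = 62.

62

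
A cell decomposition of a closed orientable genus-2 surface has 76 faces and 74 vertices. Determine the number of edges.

For a closed orientable surface of genus 2, χ = 2 − 2·2 = -2.
E = V + F − (-2) = 74 + 76 − (-2) = 152.

152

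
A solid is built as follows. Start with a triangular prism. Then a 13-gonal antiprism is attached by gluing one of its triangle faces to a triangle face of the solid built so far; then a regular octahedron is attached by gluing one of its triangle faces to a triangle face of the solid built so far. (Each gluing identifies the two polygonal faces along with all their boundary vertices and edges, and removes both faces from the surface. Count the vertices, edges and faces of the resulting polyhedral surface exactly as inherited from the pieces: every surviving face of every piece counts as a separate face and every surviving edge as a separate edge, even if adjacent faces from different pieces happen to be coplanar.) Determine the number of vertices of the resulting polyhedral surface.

A triangular prism: V=6, E=9, F=5.
Attach a 13-gonal antiprism (V=26, E=52, F=28) along a 3-gon: merge 3 vertices and 3 edges, delete both glued faces → V=29, E=58, F=31.
Attach a regular octahedron (V=6, E=12, F=8) along a 3-gon: merge 3 vertices and 3 edges, delete both glued faces → V=32, E=67, F=37.
Check: V − E + F = 32 − 67 + 37 = 2.

32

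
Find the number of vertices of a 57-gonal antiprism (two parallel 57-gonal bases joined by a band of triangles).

114

An antiprism on an n-gon has two n-gon caps and 2n triangles: V = 2·57 = 114, E = 4·57 = 228, F = 2·57 + 2 = 116.
Check: V − E + F = 114 − 228 + 116 = 2.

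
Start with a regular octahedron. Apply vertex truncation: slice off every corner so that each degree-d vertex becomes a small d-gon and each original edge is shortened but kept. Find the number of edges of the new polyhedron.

36

The base solid has V = 6, E = 12, F = 8.
Truncation replaces each original edge-end by a new vertex, so V′ = 2E = 24.
Each original edge survives, and each old vertex of degree d contributes d new edges; summing degrees gives Σd = 2E, so E′ = E + 2E = 3E = 36.
Each original face survives and each original vertex becomes one new face: F′ = F + V = 14.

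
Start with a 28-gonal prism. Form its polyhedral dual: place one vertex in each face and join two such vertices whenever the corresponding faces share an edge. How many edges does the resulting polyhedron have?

84

The base solid has V = 56, E = 84, F = 30.
The dual swaps V and F and preserves E: V′ = F = 30, E′ = E = 84, F′ = V = 56.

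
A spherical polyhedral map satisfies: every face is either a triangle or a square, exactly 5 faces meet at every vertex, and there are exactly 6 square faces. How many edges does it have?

60

Let x be the number of triangles; then F = 6 + x.
Edge–face incidences: 2E = 4·6 + 3·x = 24 + 3x.
Every vertex has degree 5, so 5V = 2E.
Euler: V − E + F = 2 ⇒ (2E)/5 − E + (6 + x) = 2.
Multiply by 10: 2·(2E) − 5·(2E) + 10·(6 + x) = 20, i.e. 60 + 10x − 3·(24 + 3x) = 20.
Collecting terms: x − 12 = 20, so x = 32.
Then 2E = 24 + 3·32 = 120, so E = 60, V = 2E/5 = 24, F = 6 + 32 = 38.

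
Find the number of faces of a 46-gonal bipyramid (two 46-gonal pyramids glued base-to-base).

92

A bipyramid over an n-gon has 2n triangular faces and n + 2 vertices: V = 46 + 2 = 48, E = 3·46 = 138, F = 2·46 = 92.
Check: V − E + F = 48 − 138 + 92 = 2.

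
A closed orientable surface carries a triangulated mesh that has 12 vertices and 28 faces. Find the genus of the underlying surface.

Every face is a triangle, so 2E = 3·28 = 84, giving E = 42.
χ = V − E + F = 12 − 42 + 28 = -2.
For a closed orientable surface χ = 2 − 2g, so g = (2 − (-2))/2 = 2.

2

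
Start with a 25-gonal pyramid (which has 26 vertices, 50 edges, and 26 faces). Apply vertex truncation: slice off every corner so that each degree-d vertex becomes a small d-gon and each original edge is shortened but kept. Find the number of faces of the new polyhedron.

Truncation replaces each original edge-end by a new vertex, so V′ = 2E = 100.
Each original edge survives, and each old vertex of degree d contributes d new edges; summing degrees gives Σd = 2E, so E′ = E + 2E = 3E = 150.
Each original face survives and each original vertex becomes one new face: F′ = F + V = 52.

52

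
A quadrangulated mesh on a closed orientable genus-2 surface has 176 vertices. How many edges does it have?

356

χ = 2 − 2·2 = -2, and every face is a square so 4F = 2E.
V − E + F = -2 with E = 4F/2 gives 176 − (4/2 − 1)·F = -2, so F = 178 and E = 356.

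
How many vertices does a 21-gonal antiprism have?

42

An antiprism on an n-gon has two n-gon caps and 2n triangles: V = 2·21 = 42, E = 4·21 = 84, F = 2·21 + 2 = 44.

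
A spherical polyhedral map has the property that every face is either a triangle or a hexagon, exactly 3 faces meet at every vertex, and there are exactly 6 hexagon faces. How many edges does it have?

24

Let x be the number of triangles; then F = 6 + x.
Edge–face incidences: 2E = 6·6 + 3·x = 36 + 3x.
Every vertex has degree 3, so 3V = 2E.
Euler: V − E + F = 2 ⇒ (2E)/3 − E + (6 + x) = 2.
Multiply by 6: 2·(2E) − 3·(2E) + 6·(6 + x) = 12, i.e. 36 + 6x − (36 + 3x) = 12.
Collecting terms: 3x = 12, so x = 4.
Then 2E = 36 + 3·4 = 48, so E = 24, V = 2E/3 = 16, F = 6 + 4 = 10.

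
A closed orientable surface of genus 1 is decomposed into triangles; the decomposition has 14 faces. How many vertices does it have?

7

χ = 2 − 2·1 = 0, and every face is a triangle so 3F = 2E.
E = 3·14/2 = 21. Then V = 0 + E − F = 0 + 21 − 14 = 7.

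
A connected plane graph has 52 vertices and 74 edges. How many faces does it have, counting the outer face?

24

Euler's formula for a connected plane graph: V − E + F = 2, so F = 2 − 52 + 74 = 24.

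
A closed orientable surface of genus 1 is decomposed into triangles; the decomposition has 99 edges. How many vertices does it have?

χ = 2 − 2·1 = 0, and every face is a triangle so 3F = 2E.
F = 2E/3 = 66. Then V = 0 + E − F = 0 + 99 − 66 = 33.

33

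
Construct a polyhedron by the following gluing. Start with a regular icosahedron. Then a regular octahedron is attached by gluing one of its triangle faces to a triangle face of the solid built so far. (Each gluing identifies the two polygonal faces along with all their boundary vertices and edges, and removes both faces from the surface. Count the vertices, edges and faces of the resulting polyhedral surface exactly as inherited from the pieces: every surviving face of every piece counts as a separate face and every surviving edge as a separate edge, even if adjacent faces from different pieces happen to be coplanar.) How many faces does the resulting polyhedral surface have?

A regular icosahedron: V=12, E=30, F=20.
Attach a regular octahedron (V=6, E=12, F=8) along a 3-gon: merge 3 vertices and 3 edges, delete both glued faces → V=15, E=39, F=26.
Check: V − E + F = 15 − 39 + 26 = 2.

26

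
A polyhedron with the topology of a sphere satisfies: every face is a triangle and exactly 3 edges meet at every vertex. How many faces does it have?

Each face has 3 edges and each edge borders two faces, so 2E = 3F.
Each vertex has degree 3, so 3V = 2E and hence V = 3F/3.
Euler: V − E + F = 2 ⇒ (3F/3) − (3F/2) + F = 2.
Multiply by 6: (6 − 9 + 6)F = 12, i.e. 3F = 12.
So F = 4, E = 3·4/2 = 6, V = 3·4/3 = 4.

4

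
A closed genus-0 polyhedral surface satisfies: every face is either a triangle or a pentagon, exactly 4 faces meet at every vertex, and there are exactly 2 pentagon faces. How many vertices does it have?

Let x be the number of triangles; then F = 2 + x.
Edge–face incidences: 2E = 5·2 + 3·x = 10 + 3x.
Every vertex has degree 4, so 4V = 2E.
Euler: V − E + F = 2 ⇒ (2E)/4 − E + (2 + x) = 2.
Multiply by 8: 2·(2E) − 4·(2E) + 8·(2 + x) = 16, i.e. 16 + 8x − 2·(10 + 3x) = 16.
Collecting terms: 2x − 4 = 16, so 2x = 20, so x = 10.
Then 2E = 10 + 3·10 = 40, so E = 20, V = 2E/4 = 10, F = 2 + 10 = 12.

10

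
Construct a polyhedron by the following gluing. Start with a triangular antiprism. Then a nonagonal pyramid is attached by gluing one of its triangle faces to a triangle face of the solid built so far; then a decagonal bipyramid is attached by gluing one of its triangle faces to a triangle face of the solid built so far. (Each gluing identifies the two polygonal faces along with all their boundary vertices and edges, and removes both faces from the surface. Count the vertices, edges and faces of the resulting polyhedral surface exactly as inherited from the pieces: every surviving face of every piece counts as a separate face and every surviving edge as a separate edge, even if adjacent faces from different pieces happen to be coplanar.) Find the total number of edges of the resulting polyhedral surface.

A triangular antiprism: V=6, E=12, F=8.
Attach a nonagonal pyramid (V=10, E=18, F=10) along a 3-gon: merge 3 vertices and 3 edges, delete both glued faces → V=13, E=27, F=16.
Attach a decagonal bipyramid (V=12, E=30, F=20) along a 3-gon: merge 3 vertices and 3 edges, delete both glued faces → V=22, E=54, F=34.
Check: V − E + F = 22 − 54 + 34 = 2.

54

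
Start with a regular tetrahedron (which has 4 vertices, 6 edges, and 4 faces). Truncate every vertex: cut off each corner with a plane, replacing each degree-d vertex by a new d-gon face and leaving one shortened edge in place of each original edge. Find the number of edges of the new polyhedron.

Truncation replaces each original edge-end by a new vertex, so V′ = 2E = 12.
Each original edge survives, and each old vertex of degree d contributes d new edges; summing degrees gives Σd = 2E, so E′ = E + 2E = 3E = 18.
Each original face survives and each original vertex becomes one new face: F′ = F + V = 8.

18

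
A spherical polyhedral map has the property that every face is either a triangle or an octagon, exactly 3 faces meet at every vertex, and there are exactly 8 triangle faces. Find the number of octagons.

6

Let x be the number of octagons; then F = 8 + x.
Edge–face incidences: 2E = 3·8 + 8·x = 24 + 8x.
Every vertex has degree 3, so 3V = 2E.
Euler: V − E + F = 2 ⇒ (2E)/3 − E + (8 + x) = 2.
Multiply by 6: 2·(2E) − 3·(2E) + 6·(8 + x) = 12, i.e. 48 + 6x − (24 + 8x) = 12.
Collecting terms: −2x + 24 = 12, so −2x = −12, so x = 6.
Then 2E = 24 + 8·6 = 72, so E = 36, V = 2E/3 = 24, F = 8 + 6 = 14.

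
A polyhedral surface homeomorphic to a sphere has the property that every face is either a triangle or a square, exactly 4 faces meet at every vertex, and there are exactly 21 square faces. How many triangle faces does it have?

8

Let x be the number of triangles; then F = 21 + x.
Edge–face incidences: 2E = 4·21 + 3·x = 84 + 3x.
Every vertex has degree 4, so 4V = 2E.
Euler: V − E + F = 2 ⇒ (2E)/4 − E + (21 + x) = 2.
Multiply by 8: 2·(2E) − 4·(2E) + 8·(21 + x) = 16, i.e. 168 + 8x − 2·(84 + 3x) = 16.
Collecting terms: 2x = 16, so x = 8.
Then 2E = 84 + 3·8 = 108, so E = 54, V = 2E/4 = 27, F = 21 + 8 = 29.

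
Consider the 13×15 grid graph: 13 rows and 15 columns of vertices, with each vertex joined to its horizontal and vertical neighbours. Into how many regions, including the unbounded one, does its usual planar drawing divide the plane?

The grid has V = 13·15 = 195 vertices and E = 13·14 + 15·12 = 362 edges.
F = 2 − V + E = 2 − 195 + 362 = 169.

169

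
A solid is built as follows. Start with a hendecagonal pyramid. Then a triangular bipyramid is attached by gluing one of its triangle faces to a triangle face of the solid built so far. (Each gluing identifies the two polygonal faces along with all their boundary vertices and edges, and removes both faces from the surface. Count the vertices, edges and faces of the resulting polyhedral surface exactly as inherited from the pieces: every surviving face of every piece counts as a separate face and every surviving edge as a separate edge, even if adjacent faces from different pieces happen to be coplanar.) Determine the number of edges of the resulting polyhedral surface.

A hendecagonal pyramid: V=12, E=22, F=12.
Attach a triangular bipyramid (V=5, E=9, F=6) along a 3-gon: merge 3 vertices and 3 edges, delete both glued faces → V=14, E=28, F=16.
Check: V − E + F = 14 − 28 + 16 = 2.

28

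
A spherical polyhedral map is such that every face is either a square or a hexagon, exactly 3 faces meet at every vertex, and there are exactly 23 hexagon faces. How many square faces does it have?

Let x be the number of squares; then F = 23 + x.
Edge–face incidences: 2E = 6·23 + 4·x = 138 + 4x.
Every vertex has degree 3, so 3V = 2E.
Euler: V − E + F = 2 ⇒ (2E)/3 − E + (23 + x) = 2.
Multiply by 6: 2·(2E) − 3·(2E) + 6·(23 + x) = 12, i.e. 138 + 6x − (138 + 4x) = 12.
Collecting terms: 2x = 12, so x = 6.
Then 2E = 138 + 4·6 = 162, so E = 81, V = 2E/3 = 54, F = 23 + 6 = 29.

6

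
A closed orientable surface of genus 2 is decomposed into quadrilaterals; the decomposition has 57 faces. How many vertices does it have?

55

χ = 2 − 2·2 = -2, and every face is a square so 4F = 2E.
E = 4·57/2 = 114. Then V = -2 + E − F = -2 + 114 − 57 = 55.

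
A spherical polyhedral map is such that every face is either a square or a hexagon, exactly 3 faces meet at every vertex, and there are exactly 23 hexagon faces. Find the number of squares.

6

Let x be the number of squares; then F = 23 + x.
Edge–face incidences: 2E = 6·23 + 4·x = 138 + 4x.
Every vertex has degree 3, so 3V = 2E.
Euler: V − E + F = 2 ⇒ (2E)/3 − E + (23 + x) = 2.
Multiply by 6: 2·(2E) − 3·(2E) + 6·(23 + x) = 12, i.e. 138 + 6x − (138 + 4x) = 12.
Collecting terms: 2x = 12, so x = 6.
Then 2E = 138 + 4·6 = 162, so E = 81, V = 2E/3 = 54, F = 23 + 6 = 29.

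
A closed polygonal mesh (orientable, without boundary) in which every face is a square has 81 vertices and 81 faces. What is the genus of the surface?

Every face is a square, so 2E = 4·81 = 324, giving E = 162.
χ = V − E + F = 81 − 162 + 81 = 0.
For a closed orientable surface χ = 2 − 2g, so g = (2 − (0))/2 = 1.

1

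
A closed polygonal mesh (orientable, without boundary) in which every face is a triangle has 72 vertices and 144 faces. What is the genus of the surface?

Every face is a triangle, so 2E = 3·144 = 432, giving E = 216.
χ = V − E + F = 72 − 216 + 144 = 0.
For a closed orientable surface χ = 2 − 2g, so g = (2 − (0))/2 = 1.

1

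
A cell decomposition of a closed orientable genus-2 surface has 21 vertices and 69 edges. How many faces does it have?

For a closed orientable surface of genus 2, χ = 2 − 2·2 = -2.
F = -2 − V + E = -2 − 21 + 69 = 46.

46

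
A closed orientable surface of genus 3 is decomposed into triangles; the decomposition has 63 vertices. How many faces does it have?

χ = 2 − 2·3 = -4, and every face is a triangle so 3F = 2E.
V − E + F = -4 with E = 3F/2 gives 63 − (3/2 − 1)·F = -4, so F = 134 and E = 201.

134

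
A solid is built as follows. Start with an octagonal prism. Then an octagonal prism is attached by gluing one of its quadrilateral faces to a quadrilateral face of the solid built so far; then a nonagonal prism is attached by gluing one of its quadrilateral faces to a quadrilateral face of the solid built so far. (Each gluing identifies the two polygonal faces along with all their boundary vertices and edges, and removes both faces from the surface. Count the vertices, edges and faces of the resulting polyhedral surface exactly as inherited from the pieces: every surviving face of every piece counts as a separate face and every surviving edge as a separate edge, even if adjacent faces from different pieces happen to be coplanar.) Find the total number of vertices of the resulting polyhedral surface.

42

An octagonal prism: V=16, E=24, F=10.
Attach an octagonal prism (V=16, E=24, F=10) along a 4-gon: merge 4 vertices and 4 edges, delete both glued faces → V=28, E=44, F=18.
Attach a nonagonal prism (V=18, E=27, F=11) along a 4-gon: merge 4 vertices and 4 edges, delete both glued faces → V=42, E=67, F=27.
Check: V − E + F = 42 − 67 + 27 = 2.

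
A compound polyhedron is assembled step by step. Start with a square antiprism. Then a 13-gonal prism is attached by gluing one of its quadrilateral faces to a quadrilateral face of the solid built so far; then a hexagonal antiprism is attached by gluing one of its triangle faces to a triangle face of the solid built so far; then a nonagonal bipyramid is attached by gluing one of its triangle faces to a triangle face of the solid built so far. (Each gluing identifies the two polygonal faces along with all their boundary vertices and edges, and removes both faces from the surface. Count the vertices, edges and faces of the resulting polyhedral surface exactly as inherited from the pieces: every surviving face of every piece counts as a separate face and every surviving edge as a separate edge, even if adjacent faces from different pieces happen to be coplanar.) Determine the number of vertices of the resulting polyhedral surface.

47

A square antiprism: V=8, E=16, F=10.
Attach a 13-gonal prism (V=26, E=39, F=15) along a 4-gon: merge 4 vertices and 4 edges, delete both glued faces → V=30, E=51, F=23.
Attach a hexagonal antiprism (V=12, E=24, F=14) along a 3-gon: merge 3 vertices and 3 edges, delete both glued faces → V=39, E=72, F=35.
Attach a nonagonal bipyramid (V=11, E=27, F=18) along a 3-gon: merge 3 vertices and 3 edges, delete both glued faces → V=47, E=96, F=51.
Check: V − E + F = 47 − 96 + 51 = 2.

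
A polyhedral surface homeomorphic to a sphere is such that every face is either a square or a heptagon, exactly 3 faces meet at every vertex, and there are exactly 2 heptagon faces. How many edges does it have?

21

Let x be the number of squares; then F = 2 + x.
Edge–face incidences: 2E = 7·2 + 4·x = 14 + 4x.
Every vertex has degree 3, so 3V = 2E.
Euler: V − E + F = 2 ⇒ (2E)/3 − E + (2 + x) = 2.
Multiply by 6: 2·(2E) − 3·(2E) + 6·(2 + x) = 12, i.e. 12 + 6x − (14 + 4x) = 12.
Collecting terms: 2x − 2 = 12, so 2x = 14, so x = 7.
Then 2E = 14 + 4·7 = 42, so E = 21, V = 2E/3 = 14, F = 2 + 7 = 9.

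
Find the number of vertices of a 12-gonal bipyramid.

A bipyramid over an n-gon has 2n triangular faces and n + 2 vertices: V = 12 + 2 = 14, E = 3·12 = 36, F = 2·12 = 24.
Check: V − E + F = 14 − 36 + 24 = 2.

14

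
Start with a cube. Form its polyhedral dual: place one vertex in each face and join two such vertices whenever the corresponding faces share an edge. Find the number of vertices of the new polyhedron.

The base solid has V = 8, E = 12, F = 6.
The dual swaps V and F and preserves E: V′ = F = 6, E′ = E = 12, F′ = V = 8.

6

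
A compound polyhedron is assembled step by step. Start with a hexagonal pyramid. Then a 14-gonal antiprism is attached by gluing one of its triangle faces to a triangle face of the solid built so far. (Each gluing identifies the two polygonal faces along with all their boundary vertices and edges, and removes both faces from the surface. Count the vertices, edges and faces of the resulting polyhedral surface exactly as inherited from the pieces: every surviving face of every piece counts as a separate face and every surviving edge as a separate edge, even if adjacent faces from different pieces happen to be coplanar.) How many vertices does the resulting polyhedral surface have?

32

A hexagonal pyramid: V=7, E=12, F=7.
Attach a 14-gonal antiprism (V=28, E=56, F=30) along a 3-gon: merge 3 vertices and 3 edges, delete both glued faces → V=32, E=65, F=35.
Check: V − E + F = 32 − 65 + 35 = 2.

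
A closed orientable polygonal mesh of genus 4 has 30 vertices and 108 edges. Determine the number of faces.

For a closed orientable surface of genus 4, χ = 2 − 2·4 = -6.
F = -6 − V + E = -6 − 30 + 108 = 72.

72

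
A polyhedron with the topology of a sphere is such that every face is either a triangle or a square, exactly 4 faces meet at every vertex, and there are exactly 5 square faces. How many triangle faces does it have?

8

Let x be the number of triangles; then F = 5 + x.
Edge–face incidences: 2E = 4·5 + 3·x = 20 + 3x.
Every vertex has degree 4, so 4V = 2E.
Euler: V − E + F = 2 ⇒ (2E)/4 − E + (5 + x) = 2.
Multiply by 8: 2·(2E) − 4·(2E) + 8·(5 + x) = 16, i.e. 40 + 8x − 2·(20 + 3x) = 16.
Collecting terms: 2x = 16, so x = 8.
Then 2E = 20 + 3·8 = 44, so E = 22, V = 2E/4 = 11, F = 5 + 8 = 13.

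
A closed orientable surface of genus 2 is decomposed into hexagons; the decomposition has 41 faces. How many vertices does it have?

80

χ = 2 − 2·2 = -2, and every face is a hexagon so 6F = 2E.
E = 6·41/2 = 123. Then V = -2 + E − F = -2 + 123 − 41 = 80.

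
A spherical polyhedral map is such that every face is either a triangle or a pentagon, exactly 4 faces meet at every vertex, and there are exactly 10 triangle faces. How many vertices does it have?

Let x be the number of pentagons; then F = 10 + x.
Edge–face incidences: 2E = 3·10 + 5·x = 30 + 5x.
Every vertex has degree 4, so 4V = 2E.
Euler: V − E + F = 2 ⇒ (2E)/4 − E + (10 + x) = 2.
Multiply by 8: 2·(2E) − 4·(2E) + 8·(10 + x) = 16, i.e. 80 + 8x − 2·(30 + 5x) = 16.
Collecting terms: −2x + 20 = 16, so −2x = −4, so x = 2.
Then 2E = 30 + 5·2 = 40, so E = 20, V = 2E/4 = 10, F = 10 + 2 = 12.

10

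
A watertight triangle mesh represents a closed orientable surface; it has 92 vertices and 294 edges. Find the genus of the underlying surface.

Every face is a triangle and each edge borders two faces, so 3F = 2·294, giving F = 196.
χ = V − E + F = 92 − 294 + 196 = -6.
For a closed orientable surface χ = 2 − 2g, so g = (2 − (-6))/2 = 4.

4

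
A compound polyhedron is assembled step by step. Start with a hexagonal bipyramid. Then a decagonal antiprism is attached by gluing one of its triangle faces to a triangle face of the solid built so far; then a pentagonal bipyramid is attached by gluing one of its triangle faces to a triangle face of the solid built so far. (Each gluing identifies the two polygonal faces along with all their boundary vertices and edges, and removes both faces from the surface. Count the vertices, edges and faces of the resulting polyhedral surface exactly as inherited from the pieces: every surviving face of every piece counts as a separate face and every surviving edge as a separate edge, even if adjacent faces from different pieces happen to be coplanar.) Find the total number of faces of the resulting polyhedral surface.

A hexagonal bipyramid: V=8, E=18, F=12.
Attach a decagonal antiprism (V=20, E=40, F=22) along a 3-gon: merge 3 vertices and 3 edges, delete both glued faces → V=25, E=55, F=32.
Attach a pentagonal bipyramid (V=7, E=15, F=10) along a 3-gon: merge 3 vertices and 3 edges, delete both glued faces → V=29, E=67, F=40.
Check: V − E + F = 29 − 67 + 40 = 2.

40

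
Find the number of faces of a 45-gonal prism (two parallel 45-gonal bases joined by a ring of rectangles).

A prism on an n-gon has two n-gon bases and n rectangular sides: V = 2·45 = 90, E = 3·45 = 135, F = 45 + 2 = 47.
Check: V − E + F = 90 − 135 + 47 = 2.

47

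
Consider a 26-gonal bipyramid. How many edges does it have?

78

A bipyramid over an n-gon has 2n triangular faces and n + 2 vertices: V = 26 + 2 = 28, E = 3·26 = 78, F = 2·26 = 52.
Check: V − E + F = 28 − 78 + 52 = 2.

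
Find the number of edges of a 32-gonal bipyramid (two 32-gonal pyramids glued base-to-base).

A bipyramid over an n-gon has 2n triangular faces and n + 2 vertices: V = 32 + 2 = 34, E = 3·32 = 96, F = 2·32 = 64.

96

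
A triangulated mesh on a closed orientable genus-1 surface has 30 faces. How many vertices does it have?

15

χ = 2 − 2·1 = 0, and every face is a triangle so 3F = 2E.
E = 3·30/2 = 45. Then V = 0 + E − F = 0 + 45 − 30 = 15.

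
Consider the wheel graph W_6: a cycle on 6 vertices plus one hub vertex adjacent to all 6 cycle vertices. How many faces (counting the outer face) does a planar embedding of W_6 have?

W_6 has V = 6 + 1 = 7 vertices and E = 2·6 = 12 edges.
By Euler's formula F = 2 − V + E = 2 − 7 + 12 = 7.

7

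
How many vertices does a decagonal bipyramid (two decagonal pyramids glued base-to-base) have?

A bipyramid over an n-gon has 2n triangular faces and n + 2 vertices: V = 10 + 2 = 12, E = 3·10 = 30, F = 2·10 = 20.

12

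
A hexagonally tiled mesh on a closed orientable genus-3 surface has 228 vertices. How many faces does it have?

116

χ = 2 − 2·3 = -4, and every face is a hexagon so 6F = 2E.
V − E + F = -4 with E = 6F/2 gives 228 − (6/2 − 1)·F = -4, so F = 116 and E = 348.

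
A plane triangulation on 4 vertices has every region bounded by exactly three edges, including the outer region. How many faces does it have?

In a plane triangulation 3F = 2E and V − E + F = 2, so F = 2V − 4 = 2·4 − 4 = 4.

4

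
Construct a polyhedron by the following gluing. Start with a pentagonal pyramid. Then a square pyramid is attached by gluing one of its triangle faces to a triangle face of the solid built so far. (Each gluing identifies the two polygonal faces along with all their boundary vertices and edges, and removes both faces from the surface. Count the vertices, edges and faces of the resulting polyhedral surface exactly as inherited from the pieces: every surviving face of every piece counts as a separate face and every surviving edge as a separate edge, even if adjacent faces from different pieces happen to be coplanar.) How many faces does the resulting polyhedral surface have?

9

A pentagonal pyramid: V=6, E=10, F=6.
Attach a square pyramid (V=5, E=8, F=5) along a 3-gon: merge 3 vertices and 3 edges, delete both glued faces → V=8, E=15, F=9.
Check: V − E + F = 8 − 15 + 9 = 2.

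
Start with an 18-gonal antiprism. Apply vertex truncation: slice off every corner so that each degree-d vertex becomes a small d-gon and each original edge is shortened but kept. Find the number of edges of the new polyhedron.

The base solid has V = 36, E = 72, F = 38.
Truncation replaces each original edge-end by a new vertex, so V′ = 2E = 144.
Each original edge survives, and each old vertex of degree d contributes d new edges; summing degrees gives Σd = 2E, so E′ = E + 2E = 3E = 216.
Each original face survives and each original vertex becomes one new face: F′ = F + V = 74.

216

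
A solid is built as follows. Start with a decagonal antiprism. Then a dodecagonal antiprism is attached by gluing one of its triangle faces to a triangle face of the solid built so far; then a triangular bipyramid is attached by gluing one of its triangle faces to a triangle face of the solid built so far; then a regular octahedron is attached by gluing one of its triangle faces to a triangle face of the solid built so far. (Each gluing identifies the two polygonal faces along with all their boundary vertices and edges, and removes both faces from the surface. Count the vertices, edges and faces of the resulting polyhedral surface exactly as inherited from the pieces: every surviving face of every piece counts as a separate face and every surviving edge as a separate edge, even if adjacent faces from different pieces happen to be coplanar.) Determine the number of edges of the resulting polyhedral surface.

A decagonal antiprism: V=20, E=40, F=22.
Attach a dodecagonal antiprism (V=24, E=48, F=26) along a 3-gon: merge 3 vertices and 3 edges, delete both glued faces → V=41, E=85, F=46.
Attach a triangular bipyramid (V=5, E=9, F=6) along a 3-gon: merge 3 vertices and 3 edges, delete both glued faces → V=43, E=91, F=50.
Attach a regular octahedron (V=6, E=12, F=8) along a 3-gon: merge 3 vertices and 3 edges, delete both glued faces → V=46, E=100, F=56.
Check: V − E + F = 46 − 100 + 56 = 2.

100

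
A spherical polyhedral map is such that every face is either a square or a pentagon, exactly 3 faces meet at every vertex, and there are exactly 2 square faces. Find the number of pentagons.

Let x be the number of pentagons; then F = 2 + x.
Edge–face incidences: 2E = 4·2 + 5·x = 8 + 5x.
Every vertex has degree 3, so 3V = 2E.
Euler: V − E + F = 2 ⇒ (2E)/3 − E + (2 + x) = 2.
Multiply by 6: 2·(2E) − 3·(2E) + 6·(2 + x) = 12, i.e. 12 + 6x − (8 + 5x) = 12.
Collecting terms: x + 4 = 12, so x = 8.
Then 2E = 8 + 5·8 = 48, so E = 24, V = 2E/3 = 16, F = 2 + 8 = 10.

8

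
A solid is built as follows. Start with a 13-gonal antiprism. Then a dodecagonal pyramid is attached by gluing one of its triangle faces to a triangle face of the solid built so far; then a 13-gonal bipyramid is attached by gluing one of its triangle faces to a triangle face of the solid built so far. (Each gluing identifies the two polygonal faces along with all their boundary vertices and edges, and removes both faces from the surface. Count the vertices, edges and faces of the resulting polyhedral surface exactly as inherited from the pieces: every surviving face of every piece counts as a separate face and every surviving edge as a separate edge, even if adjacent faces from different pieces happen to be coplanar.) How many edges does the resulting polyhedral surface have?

109

A 13-gonal antiprism: V=26, E=52, F=28.
Attach a dodecagonal pyramid (V=13, E=24, F=13) along a 3-gon: merge 3 vertices and 3 edges, delete both glued faces → V=36, E=73, F=39.
Attach a 13-gonal bipyramid (V=15, E=39, F=26) along a 3-gon: merge 3 vertices and 3 edges, delete both glued faces → V=48, E=109, F=63.
Check: V − E + F = 48 − 109 + 63 = 2.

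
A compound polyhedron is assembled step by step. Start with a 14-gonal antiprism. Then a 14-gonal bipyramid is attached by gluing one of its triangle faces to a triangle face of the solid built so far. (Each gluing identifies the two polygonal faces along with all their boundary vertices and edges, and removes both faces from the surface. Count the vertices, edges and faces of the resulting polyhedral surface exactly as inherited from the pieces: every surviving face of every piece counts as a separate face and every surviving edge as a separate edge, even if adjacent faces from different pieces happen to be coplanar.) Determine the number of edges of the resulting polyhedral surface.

A 14-gonal antiprism: V=28, E=56, F=30.
Attach a 14-gonal bipyramid (V=16, E=42, F=28) along a 3-gon: merge 3 vertices and 3 edges, delete both glued faces → V=41, E=95, F=56.
Check: V − E + F = 41 − 95 + 56 = 2.

95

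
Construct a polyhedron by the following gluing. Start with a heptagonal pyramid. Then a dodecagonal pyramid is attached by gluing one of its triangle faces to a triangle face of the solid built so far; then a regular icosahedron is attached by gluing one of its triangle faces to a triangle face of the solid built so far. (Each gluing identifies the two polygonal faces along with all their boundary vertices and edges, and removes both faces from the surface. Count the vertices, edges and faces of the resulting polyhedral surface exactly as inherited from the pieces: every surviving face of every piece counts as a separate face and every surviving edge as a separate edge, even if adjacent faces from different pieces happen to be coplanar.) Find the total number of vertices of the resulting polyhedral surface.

27

A heptagonal pyramid: V=8, E=14, F=8.
Attach a dodecagonal pyramid (V=13, E=24, F=13) along a 3-gon: merge 3 vertices and 3 edges, delete both glued faces → V=18, E=35, F=19.
Attach a regular icosahedron (V=12, E=30, F=20) along a 3-gon: merge 3 vertices and 3 edges, delete both glued faces → V=27, E=62, F=37.
Check: V − E + F = 27 − 62 + 37 = 2.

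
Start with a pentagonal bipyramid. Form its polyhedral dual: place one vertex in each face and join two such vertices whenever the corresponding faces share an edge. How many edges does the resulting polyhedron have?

The base solid has V = 7, E = 15, F = 10.
The dual swaps V and F and preserves E: V′ = F = 10, E′ = E = 15, F′ = V = 7.

15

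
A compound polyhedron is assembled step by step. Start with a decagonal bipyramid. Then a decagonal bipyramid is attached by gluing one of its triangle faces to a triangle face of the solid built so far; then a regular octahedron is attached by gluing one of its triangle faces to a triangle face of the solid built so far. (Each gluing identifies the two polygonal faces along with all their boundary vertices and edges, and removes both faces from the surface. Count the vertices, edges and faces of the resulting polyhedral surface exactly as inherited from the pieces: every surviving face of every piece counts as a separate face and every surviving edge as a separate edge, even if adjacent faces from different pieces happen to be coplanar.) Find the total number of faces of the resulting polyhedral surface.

A decagonal bipyramid: V=12, E=30, F=20.
Attach a decagonal bipyramid (V=12, E=30, F=20) along a 3-gon: merge 3 vertices and 3 edges, delete both glued faces → V=21, E=57, F=38.
Attach a regular octahedron (V=6, E=12, F=8) along a 3-gon: merge 3 vertices and 3 edges, delete both glued faces → V=24, E=66, F=44.
Check: V − E + F = 24 − 66 + 44 = 2.

44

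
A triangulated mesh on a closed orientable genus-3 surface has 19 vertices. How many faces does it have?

46

χ = 2 − 2·3 = -4, and every face is a triangle so 3F = 2E.
V − E + F = -4 with E = 3F/2 gives 19 − (3/2 − 1)·F = -4, so F = 46 and E = 69.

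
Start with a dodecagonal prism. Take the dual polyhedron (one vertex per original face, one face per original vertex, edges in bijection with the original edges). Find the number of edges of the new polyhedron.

36

The base solid has V = 24, E = 36, F = 14.
The dual swaps V and F and preserves E: V′ = F = 14, E′ = E = 36, F′ = V = 24.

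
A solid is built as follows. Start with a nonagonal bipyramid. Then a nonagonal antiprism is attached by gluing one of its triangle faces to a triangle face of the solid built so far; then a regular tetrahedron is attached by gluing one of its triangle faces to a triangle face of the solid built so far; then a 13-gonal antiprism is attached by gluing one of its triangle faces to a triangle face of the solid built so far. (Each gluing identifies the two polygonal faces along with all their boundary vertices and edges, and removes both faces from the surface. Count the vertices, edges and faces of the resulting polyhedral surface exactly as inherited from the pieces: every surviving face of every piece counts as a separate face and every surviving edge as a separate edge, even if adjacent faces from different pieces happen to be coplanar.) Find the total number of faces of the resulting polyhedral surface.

64

A nonagonal bipyramid: V=11, E=27, F=18.
Attach a nonagonal antiprism (V=18, E=36, F=20) along a 3-gon: merge 3 vertices and 3 edges, delete both glued faces → V=26, E=60, F=36.
Attach a regular tetrahedron (V=4, E=6, F=4) along a 3-gon: merge 3 vertices and 3 edges, delete both glued faces → V=27, E=63, F=38.
Attach a 13-gonal antiprism (V=26, E=52, F=28) along a 3-gon: merge 3 vertices and 3 edges, delete both glued faces → V=50, E=112, F=64.
Check: V − E + F = 50 − 112 + 64 = 2.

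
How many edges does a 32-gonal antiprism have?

An antiprism on an n-gon has two n-gon caps and 2n triangles: V = 2·32 = 64, E = 4·32 = 128, F = 2·32 + 2 = 66.

128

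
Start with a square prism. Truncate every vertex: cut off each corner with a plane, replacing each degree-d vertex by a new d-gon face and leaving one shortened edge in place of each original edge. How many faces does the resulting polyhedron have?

The base solid has V = 8, E = 12, F = 6.
Truncation replaces each original edge-end by a new vertex, so V′ = 2E = 24.
Each original edge survives, and each old vertex of degree d contributes d new edges; summing degrees gives Σd = 2E, so E′ = E + 2E = 3E = 36.
Each original face survives and each original vertex becomes one new face: F′ = F + V = 14.

14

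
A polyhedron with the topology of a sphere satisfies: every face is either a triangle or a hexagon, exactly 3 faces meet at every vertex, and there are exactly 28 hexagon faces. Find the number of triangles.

4

Let x be the number of triangles; then F = 28 + x.
Edge–face incidences: 2E = 6·28 + 3·x = 168 + 3x.
Every vertex has degree 3, so 3V = 2E.
Euler: V − E + F = 2 ⇒ (2E)/3 − E + (28 + x) = 2.
Multiply by 6: 2·(2E) − 3·(2E) + 6·(28 + x) = 12, i.e. 168 + 6x − (168 + 3x) = 12.
Collecting terms: 3x = 12, so x = 4.
Then 2E = 168 + 3·4 = 180, so E = 90, V = 2E/3 = 60, F = 28 + 4 = 32.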